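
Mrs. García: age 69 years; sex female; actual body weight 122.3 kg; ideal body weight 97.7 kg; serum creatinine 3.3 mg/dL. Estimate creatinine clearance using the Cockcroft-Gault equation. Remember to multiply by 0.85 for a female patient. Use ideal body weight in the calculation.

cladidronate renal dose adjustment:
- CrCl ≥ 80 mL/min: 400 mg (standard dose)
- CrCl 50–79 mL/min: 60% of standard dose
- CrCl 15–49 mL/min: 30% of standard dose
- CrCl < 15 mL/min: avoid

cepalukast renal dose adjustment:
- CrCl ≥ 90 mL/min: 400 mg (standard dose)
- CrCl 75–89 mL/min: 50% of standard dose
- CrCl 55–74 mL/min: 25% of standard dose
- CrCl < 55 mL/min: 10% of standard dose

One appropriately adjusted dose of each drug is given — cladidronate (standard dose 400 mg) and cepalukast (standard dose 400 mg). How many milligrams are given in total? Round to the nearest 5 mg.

CrCl = (140 − 69) × 97.7 / (72 × 3.3) × 0.85 = 6936.7 / 237.60 × 0.85 ≈ 24.8 mL/min
CrCl ≈ 25 mL/min.
cladidronate: 15–49 mL/min → 30% of 400 mg = 120 mg.
cepalukast: < 55 mL/min → 10% of 400 mg = 40 mg.
Total = 120 + 40 = 160 mg.

160 mg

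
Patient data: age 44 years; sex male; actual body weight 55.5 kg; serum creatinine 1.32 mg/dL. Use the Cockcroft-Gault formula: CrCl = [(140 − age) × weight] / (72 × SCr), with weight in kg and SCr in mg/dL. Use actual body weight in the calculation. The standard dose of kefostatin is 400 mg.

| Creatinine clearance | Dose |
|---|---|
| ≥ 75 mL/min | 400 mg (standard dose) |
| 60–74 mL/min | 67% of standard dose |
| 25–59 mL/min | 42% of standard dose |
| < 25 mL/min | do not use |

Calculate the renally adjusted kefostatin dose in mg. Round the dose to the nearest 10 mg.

170 mg

CrCl = (140 − 44) × 55.5 / (72 × 1.32) = 5328.0 / 95.04 ≈ 56.1 mL/min
CrCl ≈ 56 mL/min → bracket 25–59 mL/min.
42% of 400 mg = 168 mg → 170 mg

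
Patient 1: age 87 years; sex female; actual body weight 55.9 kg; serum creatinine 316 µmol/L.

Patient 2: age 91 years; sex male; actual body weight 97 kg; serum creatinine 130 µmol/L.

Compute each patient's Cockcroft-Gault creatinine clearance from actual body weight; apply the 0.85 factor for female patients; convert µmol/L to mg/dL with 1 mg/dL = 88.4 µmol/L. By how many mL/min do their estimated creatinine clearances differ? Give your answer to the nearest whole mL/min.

Patient 1: SCr = 316 / 88.4 = 3.575 mg/dL
Patient 1: CrCl = (140 − 87) × 55.9 / (72 × 3.575) × 0.85 = 2962.7 / 257.40 × 0.85 ≈ 9.8 mL/min
Patient 2: SCr = 130 / 88.4 = 1.471 mg/dL
Patient 2: CrCl = (140 − 91) × 97 / (72 × 1.471) = 4753.0 / 105.91 ≈ 44.9 mL/min
|9.8 − 44.9| = 35.1 mL/min

35 mL/min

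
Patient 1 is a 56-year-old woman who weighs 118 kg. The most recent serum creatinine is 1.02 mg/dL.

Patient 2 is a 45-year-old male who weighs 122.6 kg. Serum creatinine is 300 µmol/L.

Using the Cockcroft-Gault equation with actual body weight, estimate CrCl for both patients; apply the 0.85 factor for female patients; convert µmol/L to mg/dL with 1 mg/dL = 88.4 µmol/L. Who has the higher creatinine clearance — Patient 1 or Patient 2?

Patient 1

Patient 1: CrCl = (140 − 56) × 118 / (72 × 1.02) × 0.85 = 9912.0 / 73.44 × 0.85 ≈ 114.7 mL/min
Patient 2: SCr = 300 / 88.4 = 3.394 mg/dL
Patient 2: CrCl = (140 − 45) × 122.6 / (72 × 3.394) = 11647.0 / 244.37 ≈ 47.7 mL/min
114.7 vs 47.7 mL/min → Patient 1 is higher.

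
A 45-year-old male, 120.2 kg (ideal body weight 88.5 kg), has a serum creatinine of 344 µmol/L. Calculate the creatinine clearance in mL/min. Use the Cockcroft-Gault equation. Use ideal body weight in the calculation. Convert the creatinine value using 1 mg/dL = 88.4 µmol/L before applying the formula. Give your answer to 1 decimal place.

30.0 mL/min

SCr = 344 / 88.4 = 3.891 mg/dL
CrCl = (140 − 45) × 88.5 / (72 × 3.891) = 8407.5 / 280.15 ≈ 30.0 mL/min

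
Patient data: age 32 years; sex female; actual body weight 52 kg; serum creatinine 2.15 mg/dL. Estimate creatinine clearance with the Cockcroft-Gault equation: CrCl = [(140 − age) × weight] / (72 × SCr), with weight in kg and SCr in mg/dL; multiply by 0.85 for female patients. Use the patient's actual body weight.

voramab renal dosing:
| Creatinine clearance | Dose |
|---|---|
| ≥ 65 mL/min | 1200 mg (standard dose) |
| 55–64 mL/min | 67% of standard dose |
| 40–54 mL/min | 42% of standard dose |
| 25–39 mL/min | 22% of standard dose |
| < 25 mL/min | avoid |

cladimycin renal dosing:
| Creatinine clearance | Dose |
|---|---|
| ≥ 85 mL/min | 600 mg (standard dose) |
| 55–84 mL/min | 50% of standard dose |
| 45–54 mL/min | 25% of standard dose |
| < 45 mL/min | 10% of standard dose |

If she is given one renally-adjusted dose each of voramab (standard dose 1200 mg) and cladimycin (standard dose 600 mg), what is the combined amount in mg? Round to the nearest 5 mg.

CrCl = (140 − 32) × 52 / (72 × 2.15) × 0.85 = 5616.0 / 154.80 × 0.85 ≈ 30.8 mL/min
CrCl ≈ 31 mL/min.
voramab: 25–39 mL/min → 22% of 1200 mg = 264 mg.
cladimycin: < 45 mL/min → 10% of 600 mg = 60 mg.
Total = 264 + 60 = 324 mg.

325 mg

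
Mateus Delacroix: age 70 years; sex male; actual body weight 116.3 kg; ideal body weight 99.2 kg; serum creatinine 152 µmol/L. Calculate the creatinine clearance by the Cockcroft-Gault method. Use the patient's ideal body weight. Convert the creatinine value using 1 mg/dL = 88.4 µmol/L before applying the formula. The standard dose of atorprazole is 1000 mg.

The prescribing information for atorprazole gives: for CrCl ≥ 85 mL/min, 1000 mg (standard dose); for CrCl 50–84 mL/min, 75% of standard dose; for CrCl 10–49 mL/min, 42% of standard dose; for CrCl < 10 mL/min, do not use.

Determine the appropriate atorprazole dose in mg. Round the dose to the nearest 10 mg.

SCr = 152 / 88.4 = 1.719 mg/dL
CrCl = (140 − 70) × 99.2 / (72 × 1.719) = 6944.0 / 123.77 ≈ 56.1 mL/min
CrCl ≈ 56 mL/min → bracket 50–84 mL/min.
75% of 1000 mg = 750 mg

750 mg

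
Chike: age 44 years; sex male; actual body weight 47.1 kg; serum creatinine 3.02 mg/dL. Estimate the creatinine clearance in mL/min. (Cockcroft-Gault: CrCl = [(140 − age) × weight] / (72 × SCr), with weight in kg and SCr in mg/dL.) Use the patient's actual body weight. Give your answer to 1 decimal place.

CrCl = (140 − 44) × 47.1 / (72 × 3.02) = 4521.6 / 217.44 ≈ 20.8 mL/min

20.8 mL/min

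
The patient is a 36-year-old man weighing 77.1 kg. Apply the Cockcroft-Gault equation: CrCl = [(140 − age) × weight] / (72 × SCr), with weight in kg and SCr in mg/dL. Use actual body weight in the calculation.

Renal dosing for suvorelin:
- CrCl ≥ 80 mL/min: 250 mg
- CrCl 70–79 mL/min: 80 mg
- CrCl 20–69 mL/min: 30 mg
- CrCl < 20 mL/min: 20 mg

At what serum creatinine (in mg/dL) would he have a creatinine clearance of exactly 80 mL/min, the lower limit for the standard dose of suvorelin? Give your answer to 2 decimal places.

Standard dose requires CrCl ≥ 80 mL/min.
Set (140 − 36) × 77.1 / (72 × SCr) = 80
SCr = (140 − 36) × 77.1 / (72 × 80) = 1.392 mg/dL

1.39 mg/dL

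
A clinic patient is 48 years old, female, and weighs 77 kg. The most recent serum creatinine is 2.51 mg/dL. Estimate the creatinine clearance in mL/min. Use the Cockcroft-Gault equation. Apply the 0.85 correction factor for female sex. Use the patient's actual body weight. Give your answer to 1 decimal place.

CrCl = (140 − 48) × 77 / (72 × 2.51) × 0.85 = 7084.0 / 180.72 × 0.85 ≈ 33.3 mL/min

33.3 mL/min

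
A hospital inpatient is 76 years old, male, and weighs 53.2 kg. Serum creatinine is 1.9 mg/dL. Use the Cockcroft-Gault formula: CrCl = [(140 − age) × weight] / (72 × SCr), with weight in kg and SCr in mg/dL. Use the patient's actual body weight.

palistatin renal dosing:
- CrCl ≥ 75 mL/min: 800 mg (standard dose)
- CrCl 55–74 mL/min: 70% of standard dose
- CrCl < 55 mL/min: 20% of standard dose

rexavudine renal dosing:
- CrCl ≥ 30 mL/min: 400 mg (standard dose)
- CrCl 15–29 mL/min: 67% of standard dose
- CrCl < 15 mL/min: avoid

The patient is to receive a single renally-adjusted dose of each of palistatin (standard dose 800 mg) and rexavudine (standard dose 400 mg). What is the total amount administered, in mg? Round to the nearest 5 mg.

430 mg

CrCl = (140 − 76) × 53.2 / (72 × 1.9) = 3404.8 / 136.80 ≈ 24.9 mL/min
CrCl ≈ 25 mL/min.
palistatin: < 55 mL/min → 20% of 800 mg = 160 mg.
rexavudine: 15–29 mL/min → 67% of 400 mg = 268 mg.
Total = 160 + 268 = 428 mg.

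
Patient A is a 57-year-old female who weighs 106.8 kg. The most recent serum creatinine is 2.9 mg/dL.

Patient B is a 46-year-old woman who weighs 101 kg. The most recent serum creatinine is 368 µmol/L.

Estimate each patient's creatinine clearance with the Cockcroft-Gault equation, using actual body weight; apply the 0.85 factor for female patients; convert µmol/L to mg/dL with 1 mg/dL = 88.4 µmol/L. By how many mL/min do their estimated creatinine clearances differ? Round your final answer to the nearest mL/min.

Patient A: CrCl = (140 − 57) × 106.8 / (72 × 2.9) × 0.85 = 8864.4 / 208.80 × 0.85 ≈ 36.1 mL/min
Patient B: SCr = 368 / 88.4 = 4.163 mg/dL
Patient B: CrCl = (140 − 46) × 101 / (72 × 4.163) × 0.85 = 9494.0 / 299.74 × 0.85 ≈ 26.9 mL/min
|36.1 − 26.9| = 9.2 mL/min

9 mL/min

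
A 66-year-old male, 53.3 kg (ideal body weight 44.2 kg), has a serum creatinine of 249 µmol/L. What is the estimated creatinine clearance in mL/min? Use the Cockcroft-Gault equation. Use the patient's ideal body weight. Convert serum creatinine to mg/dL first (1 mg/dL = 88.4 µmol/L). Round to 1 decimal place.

SCr = 249 / 88.4 = 2.817 mg/dL
CrCl = (140 − 66) × 44.2 / (72 × 2.817) = 3270.8 / 202.82 ≈ 16.1 mL/min

16.1 mL/min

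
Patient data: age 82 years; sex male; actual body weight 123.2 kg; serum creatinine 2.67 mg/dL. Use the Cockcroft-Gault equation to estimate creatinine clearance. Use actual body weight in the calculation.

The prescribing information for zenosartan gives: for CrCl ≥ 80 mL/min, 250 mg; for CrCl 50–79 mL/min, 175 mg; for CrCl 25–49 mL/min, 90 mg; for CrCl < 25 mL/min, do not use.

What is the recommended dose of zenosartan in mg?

CrCl = (140 − 82) × 123.2 / (72 × 2.67) = 7145.6 / 192.24 ≈ 37.2 mL/min
CrCl ≈ 37 mL/min → bracket 25–49 mL/min.
Dose for this bracket: 90 mg.

90 mg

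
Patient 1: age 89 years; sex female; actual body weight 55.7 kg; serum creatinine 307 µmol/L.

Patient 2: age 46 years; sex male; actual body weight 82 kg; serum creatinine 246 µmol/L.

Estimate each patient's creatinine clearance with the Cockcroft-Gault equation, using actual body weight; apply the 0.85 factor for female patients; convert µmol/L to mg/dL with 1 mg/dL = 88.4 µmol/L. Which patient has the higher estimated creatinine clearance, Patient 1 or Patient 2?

Patient 1: SCr = 307 / 88.4 = 3.473 mg/dL
Patient 1: CrCl = (140 − 89) × 55.7 / (72 × 3.473) × 0.85 = 2840.7 / 250.06 × 0.85 ≈ 9.7 mL/min
Patient 2: SCr = 246 / 88.4 = 2.783 mg/dL
Patient 2: CrCl = (140 − 46) × 82 / (72 × 2.783) = 7708.0 / 200.38 ≈ 38.5 mL/min
9.7 vs 38.5 mL/min → Patient 2 is higher.

Patient 2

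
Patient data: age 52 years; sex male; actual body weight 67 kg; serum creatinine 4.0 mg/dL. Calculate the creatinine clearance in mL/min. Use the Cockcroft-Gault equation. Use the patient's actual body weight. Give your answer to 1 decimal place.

CrCl = (140 − 52) × 67 / (72 × 4) = 5896.0 / 288.00 ≈ 20.5 mL/min

20.5 mL/min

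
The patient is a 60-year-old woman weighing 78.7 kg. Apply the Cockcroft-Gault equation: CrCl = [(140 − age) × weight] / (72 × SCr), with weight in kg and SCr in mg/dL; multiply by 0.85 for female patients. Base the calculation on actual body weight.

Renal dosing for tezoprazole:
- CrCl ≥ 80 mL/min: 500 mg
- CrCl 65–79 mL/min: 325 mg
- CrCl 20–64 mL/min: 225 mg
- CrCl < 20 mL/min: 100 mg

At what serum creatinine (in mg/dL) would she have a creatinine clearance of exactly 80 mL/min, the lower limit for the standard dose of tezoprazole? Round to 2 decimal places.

Standard dose requires CrCl ≥ 80 mL/min.
Set (140 − 60) × 78.7 × 0.85 / (72 × SCr) = 80
SCr = (140 − 60) × 78.7 × 0.85 / (72 × 80) = 0.929 mg/dL

0.93 mg/dL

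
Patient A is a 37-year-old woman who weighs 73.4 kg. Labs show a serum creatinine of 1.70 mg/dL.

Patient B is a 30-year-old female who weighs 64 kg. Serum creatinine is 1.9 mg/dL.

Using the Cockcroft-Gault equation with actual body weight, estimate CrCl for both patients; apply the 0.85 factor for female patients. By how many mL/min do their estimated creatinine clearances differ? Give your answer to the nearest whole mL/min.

Patient A: CrCl = (140 − 37) × 73.4 / (72 × 1.7) × 0.85 = 7560.2 / 122.40 × 0.85 ≈ 52.5 mL/min
Patient B: CrCl = (140 − 30) × 64 / (72 × 1.9) × 0.85 = 7040.0 / 136.80 × 0.85 ≈ 43.7 mL/min
|52.5 − 43.7| = 8.8 mL/min

9 mL/min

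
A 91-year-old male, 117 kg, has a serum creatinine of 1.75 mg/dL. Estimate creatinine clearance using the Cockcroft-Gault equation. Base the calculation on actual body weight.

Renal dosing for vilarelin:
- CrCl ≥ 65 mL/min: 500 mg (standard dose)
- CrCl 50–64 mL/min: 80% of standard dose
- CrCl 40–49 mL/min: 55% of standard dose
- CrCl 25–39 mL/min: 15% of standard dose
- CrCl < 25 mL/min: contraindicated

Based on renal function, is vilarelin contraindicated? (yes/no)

no

CrCl = (140 − 91) × 117 / (72 × 1.75) = 5733.0 / 126.00 ≈ 45.5 mL/min
CrCl ≈ 46 mL/min, which is ≥ 25 mL/min.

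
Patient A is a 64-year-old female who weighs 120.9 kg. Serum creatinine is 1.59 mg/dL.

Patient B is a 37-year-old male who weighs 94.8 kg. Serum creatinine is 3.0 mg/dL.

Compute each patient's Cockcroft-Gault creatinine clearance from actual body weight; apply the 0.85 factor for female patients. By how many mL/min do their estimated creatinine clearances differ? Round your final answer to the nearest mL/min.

23 mL/min

Patient A: CrCl = (140 − 64) × 120.9 / (72 × 1.59) × 0.85 = 9188.4 / 114.48 × 0.85 ≈ 68.2 mL/min
Patient B: CrCl = (140 − 37) × 94.8 / (72 × 3) = 9764.4 / 216.00 ≈ 45.2 mL/min
|68.2 − 45.2| = 23.0 mL/min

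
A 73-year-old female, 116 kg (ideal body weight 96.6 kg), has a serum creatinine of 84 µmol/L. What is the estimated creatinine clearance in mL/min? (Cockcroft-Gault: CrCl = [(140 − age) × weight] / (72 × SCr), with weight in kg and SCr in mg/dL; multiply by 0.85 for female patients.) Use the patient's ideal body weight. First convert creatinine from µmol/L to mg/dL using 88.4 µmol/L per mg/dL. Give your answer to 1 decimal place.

SCr = 84 / 88.4 = 0.95 mg/dL
CrCl = (140 − 73) × 96.6 / (72 × 0.95) × 0.85 = 6472.2 / 68.40 × 0.85 ≈ 80.4 mL/min

80.4 mL/min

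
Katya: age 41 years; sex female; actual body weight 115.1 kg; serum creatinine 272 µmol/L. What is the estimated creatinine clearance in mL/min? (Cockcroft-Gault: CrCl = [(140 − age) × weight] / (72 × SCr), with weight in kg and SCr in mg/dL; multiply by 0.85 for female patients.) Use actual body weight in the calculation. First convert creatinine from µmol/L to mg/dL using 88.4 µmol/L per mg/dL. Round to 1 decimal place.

SCr = 272 / 88.4 = 3.077 mg/dL
CrCl = (140 − 41) × 115.1 / (72 × 3.077) × 0.85 = 11394.9 / 221.54 × 0.85 ≈ 43.7 mL/min

43.7 mL/min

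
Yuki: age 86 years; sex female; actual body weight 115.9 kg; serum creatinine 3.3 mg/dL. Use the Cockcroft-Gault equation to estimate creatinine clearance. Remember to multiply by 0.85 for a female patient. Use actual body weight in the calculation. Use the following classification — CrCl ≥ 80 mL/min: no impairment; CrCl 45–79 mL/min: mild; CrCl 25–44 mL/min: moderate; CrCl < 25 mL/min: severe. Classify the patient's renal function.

severe

CrCl = (140 − 86) × 115.9 / (72 × 3.3) × 0.85 = 6258.6 / 237.60 × 0.85 ≈ 22.4 mL/min
22 mL/min falls in the 'severe' range.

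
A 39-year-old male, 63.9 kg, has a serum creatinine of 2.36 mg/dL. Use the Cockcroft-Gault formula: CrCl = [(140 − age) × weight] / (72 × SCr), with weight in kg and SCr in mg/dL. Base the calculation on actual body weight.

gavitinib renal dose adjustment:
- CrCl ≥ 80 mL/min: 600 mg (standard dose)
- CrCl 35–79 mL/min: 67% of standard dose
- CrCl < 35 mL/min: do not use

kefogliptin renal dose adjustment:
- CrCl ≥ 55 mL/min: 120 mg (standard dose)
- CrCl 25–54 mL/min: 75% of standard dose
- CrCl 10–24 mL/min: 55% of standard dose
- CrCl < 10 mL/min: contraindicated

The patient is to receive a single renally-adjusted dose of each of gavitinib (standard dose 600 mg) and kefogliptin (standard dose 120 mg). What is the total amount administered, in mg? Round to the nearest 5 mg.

CrCl = (140 − 39) × 63.9 / (72 × 2.36) = 6453.9 / 169.92 ≈ 38.0 mL/min
CrCl ≈ 38 mL/min.
gavitinib: 35–79 mL/min → 67% of 600 mg = 402 mg.
kefogliptin: 25–54 mL/min → 75% of 120 mg = 90 mg.
Total = 402 + 90 = 492 mg.

490 mg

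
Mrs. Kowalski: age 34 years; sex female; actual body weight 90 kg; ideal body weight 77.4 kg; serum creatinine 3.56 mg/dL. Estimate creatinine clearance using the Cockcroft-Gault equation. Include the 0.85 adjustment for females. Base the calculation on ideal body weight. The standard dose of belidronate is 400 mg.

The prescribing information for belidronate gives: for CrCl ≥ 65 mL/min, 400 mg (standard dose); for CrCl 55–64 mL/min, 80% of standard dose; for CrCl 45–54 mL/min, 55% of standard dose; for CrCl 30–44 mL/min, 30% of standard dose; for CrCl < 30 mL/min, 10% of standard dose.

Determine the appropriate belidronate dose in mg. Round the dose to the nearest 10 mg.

CrCl = (140 − 34) × 77.4 / (72 × 3.56) × 0.85 = 8204.4 / 256.32 × 0.85 ≈ 27.2 mL/min
CrCl ≈ 27 mL/min → bracket < 30 mL/min.
10% of 400 mg = 40 mg

40 mg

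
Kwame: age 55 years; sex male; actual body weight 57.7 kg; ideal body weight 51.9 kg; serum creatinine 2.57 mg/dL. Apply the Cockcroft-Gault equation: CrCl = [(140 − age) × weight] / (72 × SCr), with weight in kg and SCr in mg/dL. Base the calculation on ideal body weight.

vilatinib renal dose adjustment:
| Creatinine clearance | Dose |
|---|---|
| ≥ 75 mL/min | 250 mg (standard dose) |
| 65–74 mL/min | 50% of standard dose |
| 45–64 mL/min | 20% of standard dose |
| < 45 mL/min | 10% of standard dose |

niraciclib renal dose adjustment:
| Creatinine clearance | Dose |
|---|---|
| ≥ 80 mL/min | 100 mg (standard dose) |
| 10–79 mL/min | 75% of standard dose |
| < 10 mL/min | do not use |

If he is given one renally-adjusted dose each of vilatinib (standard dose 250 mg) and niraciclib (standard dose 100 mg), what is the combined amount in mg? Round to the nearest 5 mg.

100 mg

CrCl = (140 − 55) × 51.9 / (72 × 2.57) = 4411.5 / 185.04 ≈ 23.8 mL/min
CrCl ≈ 24 mL/min.
vilatinib: < 45 mL/min → 10% of 250 mg = 25 mg.
niraciclib: 10–79 mL/min → 75% of 100 mg = 75 mg.
Total = 25 + 75 = 100 mg.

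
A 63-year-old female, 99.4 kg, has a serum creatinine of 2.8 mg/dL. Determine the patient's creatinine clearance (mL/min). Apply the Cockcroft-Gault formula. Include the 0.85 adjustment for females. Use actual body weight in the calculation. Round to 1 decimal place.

32.3 mL/min

CrCl = (140 − 63) × 99.4 / (72 × 2.8) × 0.85 = 7653.8 / 201.60 × 0.85 ≈ 32.3 mL/min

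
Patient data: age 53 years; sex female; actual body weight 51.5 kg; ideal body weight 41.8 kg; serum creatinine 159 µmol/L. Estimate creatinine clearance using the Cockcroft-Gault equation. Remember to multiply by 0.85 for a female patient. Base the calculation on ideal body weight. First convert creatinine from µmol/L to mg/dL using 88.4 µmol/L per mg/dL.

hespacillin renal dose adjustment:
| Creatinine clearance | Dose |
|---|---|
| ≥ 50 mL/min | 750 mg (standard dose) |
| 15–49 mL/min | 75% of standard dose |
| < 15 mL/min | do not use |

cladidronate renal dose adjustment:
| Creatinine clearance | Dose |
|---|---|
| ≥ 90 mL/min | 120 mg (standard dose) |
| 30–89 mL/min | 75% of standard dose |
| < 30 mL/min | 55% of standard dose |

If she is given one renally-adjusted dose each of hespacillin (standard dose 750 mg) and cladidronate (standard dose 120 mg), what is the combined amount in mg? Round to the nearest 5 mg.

630 mg

SCr = 159 / 88.4 = 1.799 mg/dL
CrCl = (140 − 53) × 41.8 / (72 × 1.799) × 0.85 = 3636.6 / 129.53 × 0.85 ≈ 23.9 mL/min
CrCl ≈ 24 mL/min.
hespacillin: 15–49 mL/min → 75% of 750 mg = 562.5 mg.
cladidronate: < 30 mL/min → 55% of 120 mg = 66 mg.
Total = 562.5 + 66 = 628.5 mg.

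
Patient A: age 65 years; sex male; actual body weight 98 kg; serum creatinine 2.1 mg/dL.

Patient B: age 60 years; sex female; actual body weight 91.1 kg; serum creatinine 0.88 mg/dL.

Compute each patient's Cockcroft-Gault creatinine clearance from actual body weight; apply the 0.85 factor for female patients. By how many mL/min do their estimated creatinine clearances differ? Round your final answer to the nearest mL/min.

Patient A: CrCl = (140 − 65) × 98 / (72 × 2.1) = 7350.0 / 151.20 ≈ 48.6 mL/min
Patient B: CrCl = (140 − 60) × 91.1 / (72 × 0.88) × 0.85 = 7288.0 / 63.36 × 0.85 ≈ 97.8 mL/min
|48.6 − 97.8| = 49.2 mL/min

49 mL/min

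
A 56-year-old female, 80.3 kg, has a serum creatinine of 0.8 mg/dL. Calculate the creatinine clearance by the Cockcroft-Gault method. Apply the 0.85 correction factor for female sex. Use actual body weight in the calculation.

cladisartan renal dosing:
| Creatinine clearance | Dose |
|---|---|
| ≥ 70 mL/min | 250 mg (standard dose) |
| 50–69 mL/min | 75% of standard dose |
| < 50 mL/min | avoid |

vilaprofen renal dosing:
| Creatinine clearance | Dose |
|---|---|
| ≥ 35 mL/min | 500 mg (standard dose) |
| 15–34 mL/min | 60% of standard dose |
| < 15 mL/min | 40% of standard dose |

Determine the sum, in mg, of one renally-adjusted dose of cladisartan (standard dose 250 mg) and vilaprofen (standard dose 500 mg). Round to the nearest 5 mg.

750 mg

CrCl = (140 − 56) × 80.3 / (72 × 0.8) × 0.85 = 6745.2 / 57.60 × 0.85 ≈ 99.5 mL/min
CrCl ≈ 100 mL/min.
cladisartan: ≥ 70 mL/min → 100% of 250 mg = 250 mg.
vilaprofen: ≥ 35 mL/min → 100% of 500 mg = 500 mg.
Total = 250 + 500 = 750 mg.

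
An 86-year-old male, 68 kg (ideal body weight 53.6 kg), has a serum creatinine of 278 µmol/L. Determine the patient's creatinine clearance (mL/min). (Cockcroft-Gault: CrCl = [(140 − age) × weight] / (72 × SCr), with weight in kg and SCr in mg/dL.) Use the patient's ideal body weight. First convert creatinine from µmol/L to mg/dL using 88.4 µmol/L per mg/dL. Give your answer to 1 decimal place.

12.8 mL/min

SCr = 278 / 88.4 = 3.145 mg/dL
CrCl = (140 − 86) × 53.6 / (72 × 3.145) = 2894.4 / 226.44 ≈ 12.8 mL/min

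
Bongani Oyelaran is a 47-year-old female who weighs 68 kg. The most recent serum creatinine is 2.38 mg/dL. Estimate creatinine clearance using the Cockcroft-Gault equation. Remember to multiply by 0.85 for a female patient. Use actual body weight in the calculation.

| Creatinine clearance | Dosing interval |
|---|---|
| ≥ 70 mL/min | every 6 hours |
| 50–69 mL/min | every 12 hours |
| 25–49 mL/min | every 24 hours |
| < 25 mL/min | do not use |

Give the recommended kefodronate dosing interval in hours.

CrCl = (140 − 47) × 68 / (72 × 2.38) × 0.85 = 6324.0 / 171.36 × 0.85 ≈ 31.4 mL/min
CrCl ≈ 31 mL/min → bracket 25–49 mL/min → every 24 hours.

every 24 hours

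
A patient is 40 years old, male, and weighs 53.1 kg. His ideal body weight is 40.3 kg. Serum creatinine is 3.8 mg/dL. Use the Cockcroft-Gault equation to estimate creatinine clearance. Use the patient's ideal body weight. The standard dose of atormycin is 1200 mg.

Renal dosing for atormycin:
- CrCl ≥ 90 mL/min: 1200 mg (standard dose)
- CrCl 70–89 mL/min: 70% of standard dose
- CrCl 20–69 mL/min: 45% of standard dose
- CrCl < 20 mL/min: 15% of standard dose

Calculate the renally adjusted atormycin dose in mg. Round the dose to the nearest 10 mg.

CrCl = (140 − 40) × 40.3 / (72 × 3.8) = 4030.0 / 273.60 ≈ 14.7 mL/min
CrCl ≈ 15 mL/min → bracket < 20 mL/min.
15% of 1200 mg = 180 mg

180 mg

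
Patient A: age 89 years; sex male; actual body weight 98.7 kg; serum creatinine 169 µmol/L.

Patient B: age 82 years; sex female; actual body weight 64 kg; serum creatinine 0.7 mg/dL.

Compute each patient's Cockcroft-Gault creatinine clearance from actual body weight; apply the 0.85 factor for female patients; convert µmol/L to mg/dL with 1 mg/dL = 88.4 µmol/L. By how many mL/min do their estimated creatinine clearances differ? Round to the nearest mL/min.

26 mL/min

Patient A: SCr = 169 / 88.4 = 1.912 mg/dL
Patient A: CrCl = (140 − 89) × 98.7 / (72 × 1.912) = 5033.7 / 137.66 ≈ 36.6 mL/min
Patient B: CrCl = (140 − 82) × 64 / (72 × 0.7) × 0.85 = 3712.0 / 50.40 × 0.85 ≈ 62.6 mL/min
|36.6 − 62.6| = 26.0 mL/min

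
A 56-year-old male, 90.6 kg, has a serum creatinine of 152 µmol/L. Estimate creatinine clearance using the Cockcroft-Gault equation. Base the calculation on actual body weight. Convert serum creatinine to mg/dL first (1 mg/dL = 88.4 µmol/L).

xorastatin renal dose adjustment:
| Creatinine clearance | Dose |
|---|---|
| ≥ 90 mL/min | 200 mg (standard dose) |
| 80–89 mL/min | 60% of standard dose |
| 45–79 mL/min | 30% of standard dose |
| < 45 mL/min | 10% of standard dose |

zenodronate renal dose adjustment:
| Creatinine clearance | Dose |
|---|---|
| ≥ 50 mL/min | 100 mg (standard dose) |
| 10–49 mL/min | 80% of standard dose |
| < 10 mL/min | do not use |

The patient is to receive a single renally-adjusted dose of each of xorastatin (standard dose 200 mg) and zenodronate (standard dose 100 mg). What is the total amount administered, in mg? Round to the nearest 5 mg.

SCr = 152 / 88.4 = 1.719 mg/dL
CrCl = (140 − 56) × 90.6 / (72 × 1.719) = 7610.4 / 123.77 ≈ 61.5 mL/min
CrCl ≈ 61 mL/min.
xorastatin: 45–79 mL/min → 30% of 200 mg = 60 mg.
zenodronate: ≥ 50 mL/min → 100% of 100 mg = 100 mg.
Total = 60 + 100 = 160 mg.

160 mg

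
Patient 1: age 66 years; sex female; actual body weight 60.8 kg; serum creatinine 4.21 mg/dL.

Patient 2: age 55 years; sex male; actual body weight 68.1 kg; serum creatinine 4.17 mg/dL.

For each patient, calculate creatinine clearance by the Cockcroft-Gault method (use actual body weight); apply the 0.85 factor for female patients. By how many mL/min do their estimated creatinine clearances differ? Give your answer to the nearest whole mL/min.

Patient 1: CrCl = (140 − 66) × 60.8 / (72 × 4.21) × 0.85 = 4499.2 / 303.12 × 0.85 ≈ 12.6 mL/min
Patient 2: CrCl = (140 − 55) × 68.1 / (72 × 4.17) = 5788.5 / 300.24 ≈ 19.3 mL/min
|12.6 − 19.3| = 6.7 mL/min

7 mL/min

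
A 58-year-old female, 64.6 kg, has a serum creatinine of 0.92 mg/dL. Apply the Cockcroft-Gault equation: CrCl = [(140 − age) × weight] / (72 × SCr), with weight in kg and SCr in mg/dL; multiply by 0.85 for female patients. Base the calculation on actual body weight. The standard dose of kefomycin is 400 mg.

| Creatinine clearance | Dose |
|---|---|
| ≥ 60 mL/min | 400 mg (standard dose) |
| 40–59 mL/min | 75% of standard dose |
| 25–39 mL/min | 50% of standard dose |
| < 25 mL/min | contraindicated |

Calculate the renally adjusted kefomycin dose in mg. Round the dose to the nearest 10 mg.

CrCl = (140 − 58) × 64.6 / (72 × 0.92) × 0.85 = 5297.2 / 66.24 × 0.85 ≈ 68.0 mL/min
CrCl ≈ 68 mL/min → bracket ≥ 60 mL/min.
100% of 400 mg = 400 mg

400 mg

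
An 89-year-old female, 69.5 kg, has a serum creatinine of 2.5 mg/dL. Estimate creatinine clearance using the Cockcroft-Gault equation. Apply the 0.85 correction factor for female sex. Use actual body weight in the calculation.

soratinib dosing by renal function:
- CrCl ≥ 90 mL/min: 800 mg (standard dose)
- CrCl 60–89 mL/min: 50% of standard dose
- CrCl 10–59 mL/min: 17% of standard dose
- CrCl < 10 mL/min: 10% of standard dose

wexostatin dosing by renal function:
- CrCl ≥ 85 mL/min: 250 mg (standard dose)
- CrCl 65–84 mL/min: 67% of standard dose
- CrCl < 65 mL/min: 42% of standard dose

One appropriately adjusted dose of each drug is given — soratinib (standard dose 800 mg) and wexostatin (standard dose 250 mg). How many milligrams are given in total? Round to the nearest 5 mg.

CrCl = (140 − 89) × 69.5 / (72 × 2.5) × 0.85 = 3544.5 / 180.00 × 0.85 ≈ 16.7 mL/min
CrCl ≈ 17 mL/min.
soratinib: 10–59 mL/min → 17% of 800 mg = 136 mg.
wexostatin: < 65 mL/min → 42% of 250 mg = 105 mg.
Total = 136 + 105 = 241 mg.

240 mg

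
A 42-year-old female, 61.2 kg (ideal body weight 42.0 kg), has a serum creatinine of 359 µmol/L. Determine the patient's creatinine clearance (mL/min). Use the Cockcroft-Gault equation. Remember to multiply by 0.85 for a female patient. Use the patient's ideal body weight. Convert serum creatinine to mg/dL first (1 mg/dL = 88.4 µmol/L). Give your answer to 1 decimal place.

SCr = 359 / 88.4 = 4.061 mg/dL
CrCl = (140 − 42) × 42 / (72 × 4.061) × 0.85 = 4116.0 / 292.39 × 0.85 ≈ 12.0 mL/min

12.0 mL/min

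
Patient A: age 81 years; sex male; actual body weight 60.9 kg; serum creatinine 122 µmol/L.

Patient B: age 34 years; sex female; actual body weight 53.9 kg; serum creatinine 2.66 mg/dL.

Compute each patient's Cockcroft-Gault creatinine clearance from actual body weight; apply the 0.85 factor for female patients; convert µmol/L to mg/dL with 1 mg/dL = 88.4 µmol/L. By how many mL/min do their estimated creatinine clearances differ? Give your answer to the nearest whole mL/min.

11 mL/min

Patient A: SCr = 122 / 88.4 = 1.38 mg/dL
Patient A: CrCl = (140 − 81) × 60.9 / (72 × 1.38) = 3593.1 / 99.36 ≈ 36.2 mL/min
Patient B: CrCl = (140 − 34) × 53.9 / (72 × 2.66) × 0.85 = 5713.4 / 191.52 × 0.85 ≈ 25.4 mL/min
|36.2 − 25.4| = 10.8 mL/min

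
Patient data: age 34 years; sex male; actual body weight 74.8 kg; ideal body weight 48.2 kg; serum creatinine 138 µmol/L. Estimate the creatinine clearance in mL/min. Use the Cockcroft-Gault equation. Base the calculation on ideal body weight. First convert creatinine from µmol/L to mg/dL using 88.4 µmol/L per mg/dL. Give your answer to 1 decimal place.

45.5 mL/min

SCr = 138 / 88.4 = 1.561 mg/dL
CrCl = (140 − 34) × 48.2 / (72 × 1.561) = 5109.2 / 112.39 ≈ 45.5 mL/min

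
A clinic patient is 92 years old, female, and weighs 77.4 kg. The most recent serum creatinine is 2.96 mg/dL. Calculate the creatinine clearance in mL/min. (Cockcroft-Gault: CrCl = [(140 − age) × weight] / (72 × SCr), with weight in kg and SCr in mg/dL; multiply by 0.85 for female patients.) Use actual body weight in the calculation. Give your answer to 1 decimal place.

CrCl = (140 − 92) × 77.4 / (72 × 2.96) × 0.85 = 3715.2 / 213.12 × 0.85 ≈ 14.8 mL/min

14.8 mL/min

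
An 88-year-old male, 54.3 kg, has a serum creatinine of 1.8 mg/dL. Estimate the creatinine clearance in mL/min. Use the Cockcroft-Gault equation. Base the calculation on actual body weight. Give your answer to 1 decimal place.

CrCl = (140 − 88) × 54.3 / (72 × 1.8) = 2823.6 / 129.60 ≈ 21.8 mL/min

21.8 mL/min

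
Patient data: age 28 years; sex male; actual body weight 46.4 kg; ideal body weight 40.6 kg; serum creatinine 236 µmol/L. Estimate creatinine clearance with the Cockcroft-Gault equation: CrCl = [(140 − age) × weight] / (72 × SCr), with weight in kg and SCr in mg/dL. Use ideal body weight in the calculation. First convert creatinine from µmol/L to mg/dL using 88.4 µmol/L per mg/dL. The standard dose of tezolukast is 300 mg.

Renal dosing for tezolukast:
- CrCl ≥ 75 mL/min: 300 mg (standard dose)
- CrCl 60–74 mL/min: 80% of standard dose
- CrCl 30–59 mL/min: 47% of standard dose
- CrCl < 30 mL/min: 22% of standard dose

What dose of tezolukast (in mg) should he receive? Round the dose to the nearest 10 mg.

SCr = 236 / 88.4 = 2.67 mg/dL
CrCl = (140 − 28) × 40.6 / (72 × 2.67) = 4547.2 / 192.24 ≈ 23.7 mL/min
CrCl ≈ 24 mL/min → bracket < 30 mL/min.
22% of 300 mg = 66 mg → 70 mg

70 mg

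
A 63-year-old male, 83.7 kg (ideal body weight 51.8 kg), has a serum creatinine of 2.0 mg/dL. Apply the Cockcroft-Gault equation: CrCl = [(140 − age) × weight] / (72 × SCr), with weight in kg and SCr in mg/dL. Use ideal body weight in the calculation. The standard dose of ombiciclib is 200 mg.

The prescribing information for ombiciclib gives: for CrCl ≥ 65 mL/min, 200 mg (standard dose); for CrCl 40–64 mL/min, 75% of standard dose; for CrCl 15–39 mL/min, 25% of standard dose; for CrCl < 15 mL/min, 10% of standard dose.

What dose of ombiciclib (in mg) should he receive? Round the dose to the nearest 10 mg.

CrCl = (140 − 63) × 51.8 / (72 × 2) = 3988.6 / 144.00 ≈ 27.7 mL/min
CrCl ≈ 28 mL/min → bracket 15–39 mL/min.
25% of 200 mg = 50 mg

50 mg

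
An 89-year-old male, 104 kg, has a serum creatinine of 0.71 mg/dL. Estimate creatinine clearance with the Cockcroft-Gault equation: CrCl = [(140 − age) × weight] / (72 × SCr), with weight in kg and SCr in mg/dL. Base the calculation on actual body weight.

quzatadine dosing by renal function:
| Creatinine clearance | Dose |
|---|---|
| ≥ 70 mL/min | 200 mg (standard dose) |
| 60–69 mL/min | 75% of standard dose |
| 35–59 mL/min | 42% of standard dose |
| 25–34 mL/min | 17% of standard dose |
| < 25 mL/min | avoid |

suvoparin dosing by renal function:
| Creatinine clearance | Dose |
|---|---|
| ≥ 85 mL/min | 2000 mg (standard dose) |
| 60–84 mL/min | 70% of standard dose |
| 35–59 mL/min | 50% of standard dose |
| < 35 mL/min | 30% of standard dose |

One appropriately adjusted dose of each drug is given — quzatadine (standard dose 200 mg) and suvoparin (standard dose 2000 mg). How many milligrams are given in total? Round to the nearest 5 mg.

2200 mg

CrCl = (140 − 89) × 104 / (72 × 0.71) = 5304.0 / 51.12 ≈ 103.8 mL/min
CrCl ≈ 104 mL/min.
quzatadine: ≥ 70 mL/min → 100% of 200 mg = 200 mg.
suvoparin: ≥ 85 mL/min → 100% of 2000 mg = 2000 mg.
Total = 200 + 2000 = 2200 mg.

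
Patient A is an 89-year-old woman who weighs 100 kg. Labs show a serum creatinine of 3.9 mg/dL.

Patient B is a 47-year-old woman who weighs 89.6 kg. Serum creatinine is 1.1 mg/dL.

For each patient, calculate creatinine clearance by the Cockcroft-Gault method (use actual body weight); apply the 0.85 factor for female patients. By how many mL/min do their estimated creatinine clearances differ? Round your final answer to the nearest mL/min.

Patient A: CrCl = (140 − 89) × 100 / (72 × 3.9) × 0.85 = 5100.0 / 280.80 × 0.85 ≈ 15.4 mL/min
Patient B: CrCl = (140 − 47) × 89.6 / (72 × 1.1) × 0.85 = 8332.8 / 79.20 × 0.85 ≈ 89.4 mL/min
|15.4 − 89.4| = 74.0 mL/min

74 mL/min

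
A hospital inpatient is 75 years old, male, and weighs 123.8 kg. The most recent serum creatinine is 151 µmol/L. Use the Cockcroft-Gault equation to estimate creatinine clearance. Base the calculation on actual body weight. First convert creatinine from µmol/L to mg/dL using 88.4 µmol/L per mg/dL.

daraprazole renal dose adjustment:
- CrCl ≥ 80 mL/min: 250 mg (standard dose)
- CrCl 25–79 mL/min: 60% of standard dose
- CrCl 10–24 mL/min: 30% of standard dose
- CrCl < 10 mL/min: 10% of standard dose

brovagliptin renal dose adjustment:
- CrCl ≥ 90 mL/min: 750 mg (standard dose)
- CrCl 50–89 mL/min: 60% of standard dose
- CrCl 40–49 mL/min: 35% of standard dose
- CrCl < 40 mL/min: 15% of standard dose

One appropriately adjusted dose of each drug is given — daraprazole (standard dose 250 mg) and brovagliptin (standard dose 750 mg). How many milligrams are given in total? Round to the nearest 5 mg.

SCr = 151 / 88.4 = 1.708 mg/dL
CrCl = (140 − 75) × 123.8 / (72 × 1.708) = 8047.0 / 122.98 ≈ 65.4 mL/min
CrCl ≈ 65 mL/min.
daraprazole: 25–79 mL/min → 60% of 250 mg = 150 mg.
brovagliptin: 50–89 mL/min → 60% of 750 mg = 450 mg.
Total = 150 + 450 = 600 mg.

600 mg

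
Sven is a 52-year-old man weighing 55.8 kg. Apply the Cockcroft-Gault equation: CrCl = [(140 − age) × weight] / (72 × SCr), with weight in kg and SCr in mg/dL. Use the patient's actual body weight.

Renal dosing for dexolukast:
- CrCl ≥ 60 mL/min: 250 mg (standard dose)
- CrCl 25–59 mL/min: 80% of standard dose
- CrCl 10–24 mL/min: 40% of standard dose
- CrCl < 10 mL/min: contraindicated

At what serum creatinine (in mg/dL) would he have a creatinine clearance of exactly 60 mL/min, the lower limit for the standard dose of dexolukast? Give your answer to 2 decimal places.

1.14 mg/dL

Standard dose requires CrCl ≥ 60 mL/min.
Set (140 − 52) × 55.8 / (72 × SCr) = 60
SCr = (140 − 52) × 55.8 / (72 × 60) = 1.137 mg/dL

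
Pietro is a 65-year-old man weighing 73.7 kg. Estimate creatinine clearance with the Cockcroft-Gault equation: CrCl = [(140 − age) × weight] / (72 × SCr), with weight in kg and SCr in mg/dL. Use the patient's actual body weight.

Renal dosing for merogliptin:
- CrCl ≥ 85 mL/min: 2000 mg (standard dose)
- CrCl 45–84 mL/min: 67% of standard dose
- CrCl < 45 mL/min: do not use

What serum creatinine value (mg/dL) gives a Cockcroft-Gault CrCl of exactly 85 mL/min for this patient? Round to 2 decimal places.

0.90 mg/dL

Standard dose requires CrCl ≥ 85 mL/min.
Set (140 − 65) × 73.7 / (72 × SCr) = 85
SCr = (140 − 65) × 73.7 / (72 × 85) = 0.903 mg/dL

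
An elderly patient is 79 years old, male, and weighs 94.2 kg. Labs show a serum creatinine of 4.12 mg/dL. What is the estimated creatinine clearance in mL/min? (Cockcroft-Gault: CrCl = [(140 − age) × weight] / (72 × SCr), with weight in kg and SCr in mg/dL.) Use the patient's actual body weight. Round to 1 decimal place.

19.4 mL/min

CrCl = (140 − 79) × 94.2 / (72 × 4.12) = 5746.2 / 296.64 ≈ 19.4 mL/min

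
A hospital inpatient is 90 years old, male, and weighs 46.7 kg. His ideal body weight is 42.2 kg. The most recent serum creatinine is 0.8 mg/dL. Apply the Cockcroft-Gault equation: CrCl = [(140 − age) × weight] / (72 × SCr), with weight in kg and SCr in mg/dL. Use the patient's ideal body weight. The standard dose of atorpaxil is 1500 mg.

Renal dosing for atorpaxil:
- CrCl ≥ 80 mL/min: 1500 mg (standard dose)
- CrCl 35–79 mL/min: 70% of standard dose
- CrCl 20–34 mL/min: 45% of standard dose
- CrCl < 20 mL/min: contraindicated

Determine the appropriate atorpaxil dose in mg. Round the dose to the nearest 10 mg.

1050 mg

CrCl = (140 − 90) × 42.2 / (72 × 0.8) = 2110.0 / 57.60 ≈ 36.6 mL/min
CrCl ≈ 37 mL/min → bracket 35–79 mL/min.
70% of 1500 mg = 1050 mg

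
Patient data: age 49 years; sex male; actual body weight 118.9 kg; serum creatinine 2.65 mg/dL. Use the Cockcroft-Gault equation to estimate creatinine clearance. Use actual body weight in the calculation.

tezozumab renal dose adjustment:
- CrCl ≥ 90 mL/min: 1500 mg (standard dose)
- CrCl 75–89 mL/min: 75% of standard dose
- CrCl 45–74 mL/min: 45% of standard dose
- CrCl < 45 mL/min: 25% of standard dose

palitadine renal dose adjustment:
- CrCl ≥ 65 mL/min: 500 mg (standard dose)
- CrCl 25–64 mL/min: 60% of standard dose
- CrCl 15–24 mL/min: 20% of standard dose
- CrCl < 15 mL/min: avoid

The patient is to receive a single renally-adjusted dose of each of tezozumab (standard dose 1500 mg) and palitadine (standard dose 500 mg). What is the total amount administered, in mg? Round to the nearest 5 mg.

CrCl = (140 − 49) × 118.9 / (72 × 2.65) = 10819.9 / 190.80 ≈ 56.7 mL/min
CrCl ≈ 57 mL/min.
tezozumab: 45–74 mL/min → 45% of 1500 mg = 675 mg.
palitadine: 25–64 mL/min → 60% of 500 mg = 300 mg.
Total = 675 + 300 = 975 mg.

975 mg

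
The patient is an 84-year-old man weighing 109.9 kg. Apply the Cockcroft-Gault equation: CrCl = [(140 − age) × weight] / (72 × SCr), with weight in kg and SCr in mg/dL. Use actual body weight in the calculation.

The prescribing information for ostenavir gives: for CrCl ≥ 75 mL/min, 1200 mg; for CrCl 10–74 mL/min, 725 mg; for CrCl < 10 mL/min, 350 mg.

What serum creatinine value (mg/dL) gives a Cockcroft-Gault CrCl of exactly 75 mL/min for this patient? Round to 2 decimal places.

Standard dose requires CrCl ≥ 75 mL/min.
Set (140 − 84) × 109.9 / (72 × SCr) = 75
SCr = (140 − 84) × 109.9 / (72 × 75) = 1.140 mg/dL

1.14 mg/dL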